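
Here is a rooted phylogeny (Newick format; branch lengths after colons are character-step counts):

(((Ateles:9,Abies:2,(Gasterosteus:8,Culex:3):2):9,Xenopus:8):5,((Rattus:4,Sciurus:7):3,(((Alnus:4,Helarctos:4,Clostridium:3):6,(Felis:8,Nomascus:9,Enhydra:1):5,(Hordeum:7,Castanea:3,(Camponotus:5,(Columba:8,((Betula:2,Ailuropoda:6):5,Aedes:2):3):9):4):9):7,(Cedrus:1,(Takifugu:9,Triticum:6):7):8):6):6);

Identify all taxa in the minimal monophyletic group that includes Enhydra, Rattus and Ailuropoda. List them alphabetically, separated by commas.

Tracing Enhydra: it sits inside (Felis,Nomascus,Enhydra).
Tracing Rattus: it sits inside (Rattus,Sciurus).
Tracing Ailuropoda: it sits inside (Betula,Ailuropoda).
The smallest clade enclosing all 3 is ((Rattus,Sciurus),(((Alnus,Helarctos,Clostridium),(Felis,Nomascus,Enhydra),(Hordeum,Castanea,(Camponotus,(Columba,((Betula,Ailuropoda),Aedes))))),(Cedrus,(Takifugu,Triticum)))); the answer is its 18 terminal taxa in alphabetical order.

Aedes, Ailuropoda, Alnus, Betula, Camponotus, Castanea, Cedrus, Clostridium, Columba, Enhydra, Felis, Helarctos, Hordeum, Nomascus, Rattus, Sciurus, Takifugu, Triticum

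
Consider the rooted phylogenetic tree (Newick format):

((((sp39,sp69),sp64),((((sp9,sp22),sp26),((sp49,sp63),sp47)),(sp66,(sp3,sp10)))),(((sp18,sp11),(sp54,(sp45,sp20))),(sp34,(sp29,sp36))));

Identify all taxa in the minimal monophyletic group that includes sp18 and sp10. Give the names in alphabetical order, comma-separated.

sp10, sp11, sp18, sp20, sp22, sp26, sp29, sp3, sp34, sp36, sp39, sp45, sp47, sp49, sp54, sp63, sp64, sp66, sp69, sp9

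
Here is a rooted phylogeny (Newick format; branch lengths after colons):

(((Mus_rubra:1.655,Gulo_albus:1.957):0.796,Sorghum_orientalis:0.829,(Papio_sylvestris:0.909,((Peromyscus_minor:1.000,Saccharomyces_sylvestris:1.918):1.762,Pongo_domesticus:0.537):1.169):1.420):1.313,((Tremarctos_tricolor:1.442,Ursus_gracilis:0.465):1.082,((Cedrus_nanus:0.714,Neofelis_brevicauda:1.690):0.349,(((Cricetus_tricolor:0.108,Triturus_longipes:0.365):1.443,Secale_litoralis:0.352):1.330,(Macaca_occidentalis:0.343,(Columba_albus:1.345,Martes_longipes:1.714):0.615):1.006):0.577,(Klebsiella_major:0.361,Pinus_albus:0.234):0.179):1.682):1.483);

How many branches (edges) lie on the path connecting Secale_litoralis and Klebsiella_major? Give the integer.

5

The MRCA of Secale_litoralis and Klebsiella_major is the node subtending ((Cedrus_nanus,Neofelis_brevicauda),(((Cricetus_tricolor,Triturus_longipes),Secale_litoralis),(Macaca_occidentalis,(Columba_albus,Martes_longipes))),(Klebsiella_major,Pinus_albus)).
From Secale_litoralis up to that node: 3 branches. From Klebsiella_major up to the same node: 2 branches. Total: 3 + 2 = 5.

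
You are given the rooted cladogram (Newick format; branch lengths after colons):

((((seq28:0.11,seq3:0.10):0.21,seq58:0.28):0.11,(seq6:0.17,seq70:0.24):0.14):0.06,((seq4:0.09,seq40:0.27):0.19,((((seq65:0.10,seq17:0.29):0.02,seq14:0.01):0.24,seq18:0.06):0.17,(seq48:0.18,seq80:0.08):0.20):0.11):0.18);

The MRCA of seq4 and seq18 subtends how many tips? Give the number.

8

The MRCA of seq4 and seq18 is the node subtending ((seq4,seq40),((((seq65,seq17),seq14),seq18),(seq48,seq80))).
That clade contains 8 terminal taxa: seq14, seq17, seq18, seq4, seq40, seq48, seq65, seq80.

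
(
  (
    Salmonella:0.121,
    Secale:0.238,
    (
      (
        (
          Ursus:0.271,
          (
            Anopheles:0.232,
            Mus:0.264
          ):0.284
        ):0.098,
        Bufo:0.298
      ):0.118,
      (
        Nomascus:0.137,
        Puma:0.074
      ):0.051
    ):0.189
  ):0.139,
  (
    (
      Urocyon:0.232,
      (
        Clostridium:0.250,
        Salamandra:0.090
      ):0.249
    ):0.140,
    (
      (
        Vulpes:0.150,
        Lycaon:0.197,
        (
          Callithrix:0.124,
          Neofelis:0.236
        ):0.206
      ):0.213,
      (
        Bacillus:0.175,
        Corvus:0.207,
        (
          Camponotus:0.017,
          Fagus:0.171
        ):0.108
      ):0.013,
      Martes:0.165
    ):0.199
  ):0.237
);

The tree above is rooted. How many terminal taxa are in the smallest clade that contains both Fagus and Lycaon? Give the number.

The MRCA of Fagus and Lycaon is the node subtending ((Vulpes,Lycaon,(Callithrix,Neofelis)),(Bacillus,Corvus,(Camponotus,Fagus)),Martes).
That clade contains 9 terminal taxa: Bacillus, Callithrix, Camponotus, Corvus, Fagus, Lycaon, Martes, Neofelis, Vulpes.

9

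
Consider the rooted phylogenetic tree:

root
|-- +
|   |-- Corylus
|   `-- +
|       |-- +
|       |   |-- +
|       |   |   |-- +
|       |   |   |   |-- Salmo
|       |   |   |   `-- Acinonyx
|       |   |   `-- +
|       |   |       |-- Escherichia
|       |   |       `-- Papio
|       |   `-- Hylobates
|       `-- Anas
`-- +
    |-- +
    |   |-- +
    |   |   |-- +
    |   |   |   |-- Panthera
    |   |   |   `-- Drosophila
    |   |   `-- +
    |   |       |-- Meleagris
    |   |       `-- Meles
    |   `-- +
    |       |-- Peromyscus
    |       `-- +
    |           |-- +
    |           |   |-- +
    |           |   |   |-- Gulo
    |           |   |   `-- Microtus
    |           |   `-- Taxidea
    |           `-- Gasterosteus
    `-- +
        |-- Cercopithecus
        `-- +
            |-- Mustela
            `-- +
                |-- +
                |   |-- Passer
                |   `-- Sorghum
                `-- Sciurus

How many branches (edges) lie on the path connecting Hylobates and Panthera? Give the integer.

The MRCA of Hylobates and Panthera is the root of the tree.
From Hylobates up to that node: 4 branches. From Panthera up to the same node: 5 branches. Total: 4 + 5 = 9.

9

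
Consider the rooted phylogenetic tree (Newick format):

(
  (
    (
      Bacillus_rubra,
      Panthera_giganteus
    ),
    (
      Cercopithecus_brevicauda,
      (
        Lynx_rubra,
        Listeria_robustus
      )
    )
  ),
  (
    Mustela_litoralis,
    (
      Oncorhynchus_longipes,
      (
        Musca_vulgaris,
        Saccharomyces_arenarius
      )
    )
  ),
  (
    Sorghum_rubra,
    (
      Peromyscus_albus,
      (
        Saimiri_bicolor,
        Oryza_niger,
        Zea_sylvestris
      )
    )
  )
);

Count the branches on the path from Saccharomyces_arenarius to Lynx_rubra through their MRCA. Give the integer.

The MRCA of Saccharomyces_arenarius and Lynx_rubra is the root of the tree.
From Saccharomyces_arenarius up to that node: 4 branches. From Lynx_rubra up to the same node: 4 branches. Total: 4 + 4 = 8.

8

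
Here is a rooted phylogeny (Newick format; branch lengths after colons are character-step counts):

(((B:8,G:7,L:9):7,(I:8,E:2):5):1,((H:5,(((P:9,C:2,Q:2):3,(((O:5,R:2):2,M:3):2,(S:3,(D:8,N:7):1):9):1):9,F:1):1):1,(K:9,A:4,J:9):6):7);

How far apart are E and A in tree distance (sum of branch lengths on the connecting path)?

25

The path runs E → … → MRCA → … → A; the MRCA is the root of the tree.
Branch lengths along that path: 2 + 5 + 1 + 7 + 6 + 4 = 25.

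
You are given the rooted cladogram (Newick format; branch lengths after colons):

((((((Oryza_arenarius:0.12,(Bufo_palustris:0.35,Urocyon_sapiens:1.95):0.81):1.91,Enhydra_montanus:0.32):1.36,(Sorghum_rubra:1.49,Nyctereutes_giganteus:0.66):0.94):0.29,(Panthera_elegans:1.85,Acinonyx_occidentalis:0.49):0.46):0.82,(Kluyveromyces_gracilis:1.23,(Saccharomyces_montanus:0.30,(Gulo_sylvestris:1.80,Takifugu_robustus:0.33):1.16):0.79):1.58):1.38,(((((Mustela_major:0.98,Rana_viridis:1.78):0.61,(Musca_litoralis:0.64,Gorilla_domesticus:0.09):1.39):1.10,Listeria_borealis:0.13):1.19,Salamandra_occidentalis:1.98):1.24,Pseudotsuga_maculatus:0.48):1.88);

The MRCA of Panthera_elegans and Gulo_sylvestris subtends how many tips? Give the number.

The MRCA of Panthera_elegans and Gulo_sylvestris is the node subtending (((((Oryza_arenarius,(Bufo_palustris,Urocyon_sapiens)),Enhydra_montanus),(Sorghum_rubra,Nyctereutes_giganteus)),(Panthera_elegans,Acinonyx_occidentalis)),(Kluyveromyces_gracilis,(Saccharomyces_montanus,(Gulo_sylvestris,Takifugu_robustus)))).
That clade contains 12 terminal taxa: Acinonyx_occidentalis, Bufo_palustris, Enhydra_montanus, Gulo_sylvestris, Kluyveromyces_gracilis, Nyctereutes_giganteus, Oryza_arenarius, Panthera_elegans, Saccharomyces_montanus, Sorghum_rubra, Takifugu_robustus, Urocyon_sapiens.

12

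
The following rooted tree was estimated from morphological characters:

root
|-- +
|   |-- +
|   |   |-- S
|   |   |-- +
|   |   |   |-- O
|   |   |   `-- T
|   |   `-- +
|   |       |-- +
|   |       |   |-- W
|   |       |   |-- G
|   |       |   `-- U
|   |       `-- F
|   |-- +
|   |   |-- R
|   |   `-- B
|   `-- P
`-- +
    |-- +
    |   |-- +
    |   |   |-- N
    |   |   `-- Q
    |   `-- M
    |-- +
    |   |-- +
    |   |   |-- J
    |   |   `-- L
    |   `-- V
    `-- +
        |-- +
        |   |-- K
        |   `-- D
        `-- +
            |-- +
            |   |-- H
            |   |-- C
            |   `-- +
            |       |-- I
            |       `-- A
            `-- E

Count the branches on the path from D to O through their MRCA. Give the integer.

The MRCA of D and O is the root of the tree.
From D up to that node: 4 branches. From O up to the same node: 4 branches. Total: 4 + 4 = 8.

8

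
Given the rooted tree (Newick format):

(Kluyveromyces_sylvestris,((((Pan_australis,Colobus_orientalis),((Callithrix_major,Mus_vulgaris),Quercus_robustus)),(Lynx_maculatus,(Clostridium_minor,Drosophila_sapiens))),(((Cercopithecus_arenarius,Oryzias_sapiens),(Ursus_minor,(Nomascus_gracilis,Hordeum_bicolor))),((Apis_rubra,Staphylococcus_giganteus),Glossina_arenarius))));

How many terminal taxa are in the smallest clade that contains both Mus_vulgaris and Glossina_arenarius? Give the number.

16

The MRCA of Mus_vulgaris and Glossina_arenarius is the node subtending ((((Pan_australis,Colobus_orientalis),((Callithrix_major,Mus_vulgaris),Quercus_robustus)),(Lynx_maculatus,(Clostridium_minor,Drosophila_sapiens))),(((Cercopithecus_arenarius,Oryzias_sapiens),(Ursus_minor,(Nomascus_gracilis,Hordeum_bicolor))),((Apis_rubra,Staphylococcus_giganteus),Glossina_arenarius))).
That clade contains 16 terminal taxa: Apis_rubra, Callithrix_major, Cercopithecus_arenarius, Clostridium_minor, Colobus_orientalis, Drosophila_sapiens, Glossina_arenarius, Hordeum_bicolor, Lynx_maculatus, Mus_vulgaris, Nomascus_gracilis, Oryzias_sapiens, Pan_australis, Quercus_robustus, Staphylococcus_giganteus, Ursus_minor.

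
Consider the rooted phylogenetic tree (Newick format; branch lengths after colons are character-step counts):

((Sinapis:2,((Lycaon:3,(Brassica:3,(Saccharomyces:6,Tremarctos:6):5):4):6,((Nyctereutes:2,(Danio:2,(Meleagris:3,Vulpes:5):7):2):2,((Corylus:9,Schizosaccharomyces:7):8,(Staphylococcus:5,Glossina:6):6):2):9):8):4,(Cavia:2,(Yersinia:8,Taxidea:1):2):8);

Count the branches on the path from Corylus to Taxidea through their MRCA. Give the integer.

9

The MRCA of Corylus and Taxidea is the root of the tree.
From Corylus up to that node: 6 branches. From Taxidea up to the same node: 3 branches. Total: 6 + 3 = 9.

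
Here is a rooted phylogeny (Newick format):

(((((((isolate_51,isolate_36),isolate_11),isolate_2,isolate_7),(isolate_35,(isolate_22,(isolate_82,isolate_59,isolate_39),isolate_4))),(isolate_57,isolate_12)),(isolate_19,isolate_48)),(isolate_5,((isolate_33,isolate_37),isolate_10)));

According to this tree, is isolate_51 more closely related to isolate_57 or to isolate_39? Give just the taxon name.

isolate_39

The MRCA of isolate_51 and isolate_39 subtends ((((isolate_51,isolate_36),isolate_11),isolate_2,isolate_7),(isolate_35,(isolate_22,(isolate_82,isolate_59,isolate_39),isolate_4))) (11 taxa).
The MRCA of isolate_51 and isolate_57 subtends (((((isolate_51,isolate_36),isolate_11),isolate_2,isolate_7),(isolate_35,(isolate_22,(isolate_82,isolate_59,isolate_39),isolate_4))),(isolate_57,isolate_12)) (13 taxa).
The first is nested inside the second, so isolate_51 shares a more recent common ancestor with isolate_39.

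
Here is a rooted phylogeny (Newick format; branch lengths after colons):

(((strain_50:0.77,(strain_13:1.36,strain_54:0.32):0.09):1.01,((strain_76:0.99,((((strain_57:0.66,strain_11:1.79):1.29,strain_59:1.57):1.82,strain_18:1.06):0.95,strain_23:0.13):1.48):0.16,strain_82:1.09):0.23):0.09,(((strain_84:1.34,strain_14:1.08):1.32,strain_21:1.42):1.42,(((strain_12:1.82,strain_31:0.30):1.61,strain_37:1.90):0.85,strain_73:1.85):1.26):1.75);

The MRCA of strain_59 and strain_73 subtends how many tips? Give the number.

The MRCA of strain_59 and strain_73 is the root, so the clade is the entire tree.
That clade contains 17 terminal taxa: strain_11, strain_12, strain_13, strain_14, strain_18, strain_21, strain_23, strain_31, strain_37, strain_50, strain_54, strain_57, strain_59, strain_73, strain_76, strain_82, strain_84.

17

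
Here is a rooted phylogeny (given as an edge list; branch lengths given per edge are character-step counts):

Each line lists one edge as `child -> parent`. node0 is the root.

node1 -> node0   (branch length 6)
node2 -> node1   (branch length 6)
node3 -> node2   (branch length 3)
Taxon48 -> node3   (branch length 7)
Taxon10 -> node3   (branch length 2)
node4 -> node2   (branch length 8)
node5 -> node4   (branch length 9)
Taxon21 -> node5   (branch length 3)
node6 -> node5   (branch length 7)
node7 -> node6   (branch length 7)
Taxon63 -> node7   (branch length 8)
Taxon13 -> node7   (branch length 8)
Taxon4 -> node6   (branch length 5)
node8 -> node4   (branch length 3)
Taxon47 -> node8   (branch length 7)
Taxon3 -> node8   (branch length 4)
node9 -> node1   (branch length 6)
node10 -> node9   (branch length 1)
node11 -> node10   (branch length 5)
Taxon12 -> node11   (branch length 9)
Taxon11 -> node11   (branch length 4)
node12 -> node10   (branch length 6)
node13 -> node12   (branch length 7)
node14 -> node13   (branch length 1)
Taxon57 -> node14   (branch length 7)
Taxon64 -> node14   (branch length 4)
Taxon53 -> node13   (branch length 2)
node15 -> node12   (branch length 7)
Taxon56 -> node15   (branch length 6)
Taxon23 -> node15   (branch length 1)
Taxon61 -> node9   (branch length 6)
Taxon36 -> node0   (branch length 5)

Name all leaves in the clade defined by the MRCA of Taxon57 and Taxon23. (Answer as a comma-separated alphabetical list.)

Taxon23, Taxon53, Taxon56, Taxon57, Taxon64

Tracing Taxon57: it sits inside (Taxon57,Taxon64).
Tracing Taxon23: it sits inside (Taxon56,Taxon23).
The smallest clade enclosing both is (((Taxon57,Taxon64),Taxon53),(Taxon56,Taxon23)); the answer is its 5 terminal taxa in alphabetical order.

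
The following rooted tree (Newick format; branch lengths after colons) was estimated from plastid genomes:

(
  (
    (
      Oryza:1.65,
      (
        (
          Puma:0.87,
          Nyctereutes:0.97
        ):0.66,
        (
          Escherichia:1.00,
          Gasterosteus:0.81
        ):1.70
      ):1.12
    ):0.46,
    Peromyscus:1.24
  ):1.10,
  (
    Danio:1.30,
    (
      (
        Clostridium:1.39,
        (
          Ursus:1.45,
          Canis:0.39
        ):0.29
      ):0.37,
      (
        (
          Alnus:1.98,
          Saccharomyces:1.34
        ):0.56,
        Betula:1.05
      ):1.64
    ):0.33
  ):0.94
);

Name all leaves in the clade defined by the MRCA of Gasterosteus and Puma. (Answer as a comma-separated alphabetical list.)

Escherichia, Gasterosteus, Nyctereutes, Puma

Tracing Gasterosteus: it sits inside (Escherichia,Gasterosteus).
Tracing Puma: it sits inside (Puma,Nyctereutes).
The smallest clade enclosing both is ((Puma,Nyctereutes),(Escherichia,Gasterosteus)); the answer is its 4 terminal taxa in alphabetical order.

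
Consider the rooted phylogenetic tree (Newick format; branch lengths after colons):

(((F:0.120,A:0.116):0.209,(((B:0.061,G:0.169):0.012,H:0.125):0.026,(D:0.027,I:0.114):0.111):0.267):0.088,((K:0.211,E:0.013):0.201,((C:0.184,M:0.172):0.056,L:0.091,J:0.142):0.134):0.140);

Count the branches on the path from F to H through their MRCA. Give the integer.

5

The MRCA of F and H is the node subtending ((F,A),(((B,G),H),(D,I))).
From F up to that node: 2 branches. From H up to the same node: 3 branches. Total: 2 + 3 = 5.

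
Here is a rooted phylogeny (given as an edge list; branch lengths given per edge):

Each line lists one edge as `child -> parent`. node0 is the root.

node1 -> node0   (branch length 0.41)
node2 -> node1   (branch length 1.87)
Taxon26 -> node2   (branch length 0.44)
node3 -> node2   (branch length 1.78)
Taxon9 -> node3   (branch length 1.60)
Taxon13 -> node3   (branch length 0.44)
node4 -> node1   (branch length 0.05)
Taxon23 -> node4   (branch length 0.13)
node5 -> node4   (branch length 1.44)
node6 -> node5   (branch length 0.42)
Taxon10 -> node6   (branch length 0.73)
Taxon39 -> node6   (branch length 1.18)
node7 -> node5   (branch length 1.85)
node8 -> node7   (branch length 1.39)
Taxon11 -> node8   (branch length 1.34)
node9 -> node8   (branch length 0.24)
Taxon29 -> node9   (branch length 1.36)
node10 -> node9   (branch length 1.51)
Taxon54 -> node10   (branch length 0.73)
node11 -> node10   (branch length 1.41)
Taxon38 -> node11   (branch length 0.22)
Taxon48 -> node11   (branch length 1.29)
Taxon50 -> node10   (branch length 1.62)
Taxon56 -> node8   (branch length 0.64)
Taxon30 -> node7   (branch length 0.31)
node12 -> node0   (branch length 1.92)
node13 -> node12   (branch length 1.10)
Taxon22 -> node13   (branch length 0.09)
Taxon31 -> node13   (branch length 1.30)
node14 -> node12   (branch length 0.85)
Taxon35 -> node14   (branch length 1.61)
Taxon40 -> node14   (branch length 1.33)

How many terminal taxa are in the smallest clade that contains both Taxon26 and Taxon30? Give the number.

14

The MRCA of Taxon26 and Taxon30 is the node subtending ((Taxon26,(Taxon9,Taxon13)),(Taxon23,((Taxon10,Taxon39),((Taxon11,(Taxon29,(Taxon54,(Taxon38,Taxon48),Taxon50)),Taxon56),Taxon30)))).
That clade contains 14 terminal taxa: Taxon10, Taxon11, Taxon13, Taxon23, Taxon26, Taxon29, Taxon30, Taxon38, Taxon39, Taxon48, Taxon50, Taxon54, Taxon56, Taxon9.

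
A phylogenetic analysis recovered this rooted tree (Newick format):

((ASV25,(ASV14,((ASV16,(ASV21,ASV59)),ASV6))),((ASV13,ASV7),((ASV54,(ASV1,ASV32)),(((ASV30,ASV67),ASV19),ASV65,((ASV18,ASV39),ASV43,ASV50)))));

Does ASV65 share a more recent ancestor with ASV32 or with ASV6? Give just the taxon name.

ASV32

The MRCA of ASV65 and ASV32 subtends ((ASV54,(ASV1,ASV32)),(((ASV30,ASV67),ASV19),ASV65,((ASV18,ASV39),ASV43,ASV50))) (11 taxa).
The MRCA of ASV65 and ASV6 is the root, subtending the entire tree (19 taxa).
The first is nested inside the second, so ASV65 shares a more recent common ancestor with ASV32.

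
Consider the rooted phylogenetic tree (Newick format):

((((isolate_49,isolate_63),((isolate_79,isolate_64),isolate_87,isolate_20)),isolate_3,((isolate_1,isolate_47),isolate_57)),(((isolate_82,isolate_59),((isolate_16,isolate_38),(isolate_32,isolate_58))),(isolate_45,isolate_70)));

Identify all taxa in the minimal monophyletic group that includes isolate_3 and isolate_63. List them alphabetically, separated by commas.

isolate_1, isolate_20, isolate_3, isolate_47, isolate_49, isolate_57, isolate_63, isolate_64, isolate_79, isolate_87

Tracing isolate_3: it sits inside (((isolate_49,isolate_63),((isolate_79,isolate_64),isolate_87,isolate_20)),isolate_3,((isolate_1,isolate_47),isolate_57)).
Tracing isolate_63: it sits inside (isolate_49,isolate_63).
The smallest clade enclosing both is (((isolate_49,isolate_63),((isolate_79,isolate_64),isolate_87,isolate_20)),isolate_3,((isolate_1,isolate_47),isolate_57)); the answer is its 10 terminal taxa in alphabetical order.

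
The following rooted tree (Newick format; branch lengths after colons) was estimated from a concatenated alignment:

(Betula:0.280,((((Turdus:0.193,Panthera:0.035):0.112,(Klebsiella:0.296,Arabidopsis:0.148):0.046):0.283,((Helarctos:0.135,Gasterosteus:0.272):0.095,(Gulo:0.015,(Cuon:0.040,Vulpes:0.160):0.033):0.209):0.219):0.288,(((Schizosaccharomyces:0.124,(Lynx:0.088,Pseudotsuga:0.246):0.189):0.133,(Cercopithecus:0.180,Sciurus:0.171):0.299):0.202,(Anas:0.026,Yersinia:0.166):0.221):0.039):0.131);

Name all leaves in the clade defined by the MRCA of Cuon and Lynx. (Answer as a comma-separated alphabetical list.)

Tracing Cuon: it sits inside (Cuon,Vulpes).
Tracing Lynx: it sits inside (Lynx,Pseudotsuga).
The smallest clade enclosing both is ((((Turdus,Panthera),(Klebsiella,Arabidopsis)),((Helarctos,Gasterosteus),(Gulo,(Cuon,Vulpes)))),(((Schizosaccharomyces,(Lynx,Pseudotsuga)),(Cercopithecus,Sciurus)),(Anas,Yersinia))); the answer is its 16 terminal taxa in alphabetical order.

Anas, Arabidopsis, Cercopithecus, Cuon, Gasterosteus, Gulo, Helarctos, Klebsiella, Lynx, Panthera, Pseudotsuga, Schizosaccharomyces, Sciurus, Turdus, Vulpes, Yersinia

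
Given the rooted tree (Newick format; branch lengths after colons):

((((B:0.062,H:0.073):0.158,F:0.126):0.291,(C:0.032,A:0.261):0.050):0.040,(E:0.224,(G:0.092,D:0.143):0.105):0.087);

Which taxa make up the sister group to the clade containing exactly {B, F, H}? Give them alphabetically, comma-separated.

A, C

The clade containing exactly {B, F, H} attaches to the tree at the node subtending (((B,H),F),(C,A)).
The other lineage descending from that same node — the sister group — is (C,A); its 2 tips in alphabetical order are the answer.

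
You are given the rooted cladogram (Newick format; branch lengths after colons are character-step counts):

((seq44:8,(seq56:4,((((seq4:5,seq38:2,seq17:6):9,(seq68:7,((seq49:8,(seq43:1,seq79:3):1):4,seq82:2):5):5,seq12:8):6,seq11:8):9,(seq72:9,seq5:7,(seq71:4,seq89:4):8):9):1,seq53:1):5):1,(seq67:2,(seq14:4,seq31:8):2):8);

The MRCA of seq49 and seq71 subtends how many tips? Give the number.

The MRCA of seq49 and seq71 is the node subtending ((((seq4,seq38,seq17),(seq68,((seq49,(seq43,seq79)),seq82)),seq12),seq11),(seq72,seq5,(seq71,seq89))).
That clade contains 14 terminal taxa: seq11, seq12, seq17, seq38, seq4, seq43, seq49, seq5, seq68, seq71, seq72, seq79, seq82, seq89.

14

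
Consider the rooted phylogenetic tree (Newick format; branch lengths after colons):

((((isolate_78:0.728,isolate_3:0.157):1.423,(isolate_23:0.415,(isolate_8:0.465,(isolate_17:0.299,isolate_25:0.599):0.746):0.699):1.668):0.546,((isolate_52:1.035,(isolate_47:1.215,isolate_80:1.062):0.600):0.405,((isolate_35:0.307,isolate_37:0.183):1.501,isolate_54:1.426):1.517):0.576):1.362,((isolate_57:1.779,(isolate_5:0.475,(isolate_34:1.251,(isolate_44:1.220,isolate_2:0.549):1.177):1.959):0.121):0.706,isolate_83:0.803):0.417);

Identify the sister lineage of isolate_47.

isolate_47 attaches to the tree at the node subtending (isolate_47,isolate_80).
The other lineage descending from that same node — the sister group — is the single tip isolate_80.

isolate_80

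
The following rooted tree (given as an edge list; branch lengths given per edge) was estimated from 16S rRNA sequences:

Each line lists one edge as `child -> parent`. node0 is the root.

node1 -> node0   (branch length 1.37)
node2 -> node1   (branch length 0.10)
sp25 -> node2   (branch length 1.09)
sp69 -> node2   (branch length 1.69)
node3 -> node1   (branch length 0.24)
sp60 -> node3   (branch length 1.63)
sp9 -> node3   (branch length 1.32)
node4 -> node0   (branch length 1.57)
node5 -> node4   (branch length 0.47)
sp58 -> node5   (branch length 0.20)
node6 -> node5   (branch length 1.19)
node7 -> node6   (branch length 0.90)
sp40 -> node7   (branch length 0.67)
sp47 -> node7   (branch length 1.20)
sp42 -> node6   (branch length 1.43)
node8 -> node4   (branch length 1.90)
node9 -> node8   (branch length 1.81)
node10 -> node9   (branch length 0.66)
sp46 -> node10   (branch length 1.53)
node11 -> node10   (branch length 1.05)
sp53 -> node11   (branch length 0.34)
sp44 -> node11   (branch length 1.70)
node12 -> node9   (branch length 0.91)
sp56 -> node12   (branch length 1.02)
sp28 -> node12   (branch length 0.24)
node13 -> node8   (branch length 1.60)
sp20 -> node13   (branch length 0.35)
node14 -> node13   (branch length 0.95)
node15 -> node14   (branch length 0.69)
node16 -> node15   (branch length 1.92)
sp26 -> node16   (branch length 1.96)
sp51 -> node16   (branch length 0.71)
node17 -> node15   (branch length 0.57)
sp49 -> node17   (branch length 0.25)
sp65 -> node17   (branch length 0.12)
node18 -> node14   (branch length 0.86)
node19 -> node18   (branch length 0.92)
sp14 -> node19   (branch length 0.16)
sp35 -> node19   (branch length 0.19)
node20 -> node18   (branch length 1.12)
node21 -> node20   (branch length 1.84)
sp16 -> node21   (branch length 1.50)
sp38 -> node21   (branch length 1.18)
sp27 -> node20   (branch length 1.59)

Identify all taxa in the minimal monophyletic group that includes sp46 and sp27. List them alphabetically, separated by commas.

Tracing sp46: it sits inside (sp46,(sp53,sp44)).
Tracing sp27: it sits inside ((sp16,sp38),sp27).
The smallest clade enclosing both is (((sp46,(sp53,sp44)),(sp56,sp28)),(sp20,(((sp26,sp51),(sp49,sp65)),((sp14,sp35),((sp16,sp38),sp27))))); the answer is its 15 terminal taxa in alphabetical order.

sp14, sp16, sp20, sp26, sp27, sp28, sp35, sp38, sp44, sp46, sp49, sp51, sp53, sp56, sp65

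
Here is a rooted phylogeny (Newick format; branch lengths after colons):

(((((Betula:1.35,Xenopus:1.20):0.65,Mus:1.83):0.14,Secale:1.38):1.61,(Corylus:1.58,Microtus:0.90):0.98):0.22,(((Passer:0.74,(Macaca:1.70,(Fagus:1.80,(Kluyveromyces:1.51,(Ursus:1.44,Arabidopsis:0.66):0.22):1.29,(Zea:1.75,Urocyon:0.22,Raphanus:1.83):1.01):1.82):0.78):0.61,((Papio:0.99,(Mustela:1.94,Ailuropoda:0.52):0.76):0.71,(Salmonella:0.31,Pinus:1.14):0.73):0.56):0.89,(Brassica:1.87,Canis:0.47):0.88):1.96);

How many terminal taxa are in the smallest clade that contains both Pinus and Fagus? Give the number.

14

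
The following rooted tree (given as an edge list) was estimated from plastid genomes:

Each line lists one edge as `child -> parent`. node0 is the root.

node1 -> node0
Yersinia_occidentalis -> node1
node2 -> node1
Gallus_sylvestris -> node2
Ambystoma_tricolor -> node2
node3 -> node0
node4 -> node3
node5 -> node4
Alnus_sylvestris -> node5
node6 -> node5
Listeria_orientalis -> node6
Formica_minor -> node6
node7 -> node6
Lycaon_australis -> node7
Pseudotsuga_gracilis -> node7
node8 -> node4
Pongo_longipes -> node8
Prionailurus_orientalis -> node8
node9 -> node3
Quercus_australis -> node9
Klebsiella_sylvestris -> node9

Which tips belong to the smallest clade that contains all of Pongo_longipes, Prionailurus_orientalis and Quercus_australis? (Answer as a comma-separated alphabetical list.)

Alnus_sylvestris, Formica_minor, Klebsiella_sylvestris, Listeria_orientalis, Lycaon_australis, Pongo_longipes, Prionailurus_orientalis, Pseudotsuga_gracilis, Quercus_australis

Tracing Pongo_longipes: it sits inside (Pongo_longipes,Prionailurus_orientalis).
Tracing Prionailurus_orientalis: it sits inside (Pongo_longipes,Prionailurus_orientalis).
Tracing Quercus_australis: it sits inside (Quercus_australis,Klebsiella_sylvestris).
The smallest clade enclosing all 3 is (((Alnus_sylvestris,(Listeria_orientalis,Formica_minor,(Lycaon_australis,Pseudotsuga_gracilis))),(Pongo_longipes,Prionailurus_orientalis)),(Quercus_australis,Klebsiella_sylvestris)); the answer is its 9 terminal taxa in alphabetical order.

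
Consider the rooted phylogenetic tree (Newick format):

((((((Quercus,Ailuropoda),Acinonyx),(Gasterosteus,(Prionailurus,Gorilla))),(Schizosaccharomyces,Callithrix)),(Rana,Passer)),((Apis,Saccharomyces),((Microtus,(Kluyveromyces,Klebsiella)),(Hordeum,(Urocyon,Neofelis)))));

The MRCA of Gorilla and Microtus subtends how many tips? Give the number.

18

The MRCA of Gorilla and Microtus is the root, so the clade is the entire tree.
That clade contains 18 terminal taxa: Acinonyx, Ailuropoda, Apis, Callithrix, Gasterosteus, Gorilla, Hordeum, Klebsiella, Kluyveromyces, Microtus, Neofelis, Passer, Prionailurus, Quercus, Rana, Saccharomyces, Schizosaccharomyces, Urocyon.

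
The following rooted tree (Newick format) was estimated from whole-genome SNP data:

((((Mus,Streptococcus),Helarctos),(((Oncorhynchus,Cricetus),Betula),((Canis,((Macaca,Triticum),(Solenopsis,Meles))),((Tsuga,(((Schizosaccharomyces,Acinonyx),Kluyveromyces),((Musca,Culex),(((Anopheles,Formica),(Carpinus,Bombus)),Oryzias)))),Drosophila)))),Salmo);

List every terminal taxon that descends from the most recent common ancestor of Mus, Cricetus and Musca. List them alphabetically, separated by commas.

Acinonyx, Anopheles, Betula, Bombus, Canis, Carpinus, Cricetus, Culex, Drosophila, Formica, Helarctos, Kluyveromyces, Macaca, Meles, Mus, Musca, Oncorhynchus, Oryzias, Schizosaccharomyces, Solenopsis, Streptococcus, Triticum, Tsuga

Tracing Mus: it sits inside (Mus,Streptococcus).
Tracing Cricetus: it sits inside (Oncorhynchus,Cricetus).
Tracing Musca: it sits inside (Musca,Culex).
The smallest clade enclosing all 3 is (((Mus,Streptococcus),Helarctos),(((Oncorhynchus,Cricetus),Betula),((Canis,((Macaca,Triticum),(Solenopsis,Meles))),((Tsuga,(((Schizosaccharomyces,Acinonyx),Kluyveromyces),((Musca,Culex),(((Anopheles,Formica),(Carpinus,Bombus)),Oryzias)))),Drosophila)))); the answer is its 23 terminal taxa in alphabetical order.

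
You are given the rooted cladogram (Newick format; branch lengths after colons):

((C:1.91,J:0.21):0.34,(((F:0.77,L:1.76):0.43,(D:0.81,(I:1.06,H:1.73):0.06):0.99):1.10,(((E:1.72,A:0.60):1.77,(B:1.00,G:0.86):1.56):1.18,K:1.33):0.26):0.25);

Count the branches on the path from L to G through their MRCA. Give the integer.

7

The MRCA of L and G is the node subtending (((F,L),(D,(I,H))),(((E,A),(B,G)),K)).
From L up to that node: 3 branches. From G up to the same node: 4 branches. Total: 3 + 4 = 7.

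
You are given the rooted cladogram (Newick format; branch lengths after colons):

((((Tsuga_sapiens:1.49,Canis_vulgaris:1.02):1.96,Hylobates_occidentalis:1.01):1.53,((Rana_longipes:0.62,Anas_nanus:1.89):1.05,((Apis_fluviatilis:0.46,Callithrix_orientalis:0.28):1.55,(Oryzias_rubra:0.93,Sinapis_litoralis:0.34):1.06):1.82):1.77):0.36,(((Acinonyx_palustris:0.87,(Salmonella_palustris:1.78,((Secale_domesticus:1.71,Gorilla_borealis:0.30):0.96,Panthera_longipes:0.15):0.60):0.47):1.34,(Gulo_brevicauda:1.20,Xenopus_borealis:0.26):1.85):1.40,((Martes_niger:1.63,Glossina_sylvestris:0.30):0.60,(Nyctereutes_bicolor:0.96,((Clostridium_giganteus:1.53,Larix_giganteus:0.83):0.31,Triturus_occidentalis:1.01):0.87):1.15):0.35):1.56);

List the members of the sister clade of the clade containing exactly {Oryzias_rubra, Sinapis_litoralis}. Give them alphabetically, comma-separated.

The clade containing exactly {Oryzias_rubra, Sinapis_litoralis} attaches to the tree at the node subtending ((Apis_fluviatilis,Callithrix_orientalis),(Oryzias_rubra,Sinapis_litoralis)).
The other lineage descending from that same node — the sister group — is (Apis_fluviatilis,Callithrix_orientalis); its 2 tips in alphabetical order are the answer.

Apis_fluviatilis, Callithrix_orientalis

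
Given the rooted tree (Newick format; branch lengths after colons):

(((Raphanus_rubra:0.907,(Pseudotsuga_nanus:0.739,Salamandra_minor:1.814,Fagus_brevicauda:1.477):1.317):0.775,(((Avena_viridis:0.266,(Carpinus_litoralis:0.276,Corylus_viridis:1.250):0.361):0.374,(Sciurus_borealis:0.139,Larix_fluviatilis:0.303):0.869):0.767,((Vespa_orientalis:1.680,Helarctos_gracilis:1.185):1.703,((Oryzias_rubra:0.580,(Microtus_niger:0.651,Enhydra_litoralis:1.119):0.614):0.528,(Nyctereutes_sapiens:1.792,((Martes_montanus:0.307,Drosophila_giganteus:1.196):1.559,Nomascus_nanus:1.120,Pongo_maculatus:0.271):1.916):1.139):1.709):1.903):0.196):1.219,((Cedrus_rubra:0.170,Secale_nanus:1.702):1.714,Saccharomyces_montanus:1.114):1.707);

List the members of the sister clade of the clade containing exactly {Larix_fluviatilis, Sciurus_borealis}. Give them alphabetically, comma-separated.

Avena_viridis, Carpinus_litoralis, Corylus_viridis

The clade containing exactly {Larix_fluviatilis, Sciurus_borealis} attaches to the tree at the node subtending ((Avena_viridis,(Carpinus_litoralis,Corylus_viridis)),(Sciurus_borealis,Larix_fluviatilis)).
The other lineage descending from that same node — the sister group — is (Avena_viridis,(Carpinus_litoralis,Corylus_viridis)); its 3 tips in alphabetical order are the answer.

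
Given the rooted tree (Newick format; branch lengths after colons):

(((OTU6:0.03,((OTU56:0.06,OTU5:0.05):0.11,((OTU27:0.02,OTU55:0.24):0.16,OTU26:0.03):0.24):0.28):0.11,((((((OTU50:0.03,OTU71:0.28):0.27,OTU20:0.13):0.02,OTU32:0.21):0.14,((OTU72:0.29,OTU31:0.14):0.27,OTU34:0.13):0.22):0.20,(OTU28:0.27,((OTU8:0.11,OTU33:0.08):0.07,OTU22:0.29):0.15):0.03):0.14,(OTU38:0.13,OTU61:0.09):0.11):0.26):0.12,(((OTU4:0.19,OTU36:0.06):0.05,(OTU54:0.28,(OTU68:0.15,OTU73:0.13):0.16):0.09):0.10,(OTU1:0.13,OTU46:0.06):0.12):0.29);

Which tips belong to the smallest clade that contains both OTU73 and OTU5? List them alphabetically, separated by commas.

Tracing OTU73: it sits inside (OTU68,OTU73).
Tracing OTU5: it sits inside (OTU56,OTU5).
The smallest clade enclosing both is the whole tree (their MRCA is the root), so the answer is all 26 tips in alphabetical order.

OTU1, OTU20, OTU22, OTU26, OTU27, OTU28, OTU31, OTU32, OTU33, OTU34, OTU36, OTU38, OTU4, OTU46, OTU5, OTU50, OTU54, OTU55, OTU56, OTU6, OTU61, OTU68, OTU71, OTU72, OTU73, OTU8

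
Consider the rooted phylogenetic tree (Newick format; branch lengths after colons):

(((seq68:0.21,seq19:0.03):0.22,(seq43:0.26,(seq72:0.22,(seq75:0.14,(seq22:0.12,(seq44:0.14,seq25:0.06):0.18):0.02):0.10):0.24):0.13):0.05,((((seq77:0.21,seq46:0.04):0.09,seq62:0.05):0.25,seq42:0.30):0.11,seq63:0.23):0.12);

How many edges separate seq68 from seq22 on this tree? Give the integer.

The MRCA of seq68 and seq22 is the node subtending ((seq68,seq19),(seq43,(seq72,(seq75,(seq22,(seq44,seq25)))))).
From seq68 up to that node: 2 branches. From seq22 up to the same node: 5 branches. Total: 2 + 5 = 7.

7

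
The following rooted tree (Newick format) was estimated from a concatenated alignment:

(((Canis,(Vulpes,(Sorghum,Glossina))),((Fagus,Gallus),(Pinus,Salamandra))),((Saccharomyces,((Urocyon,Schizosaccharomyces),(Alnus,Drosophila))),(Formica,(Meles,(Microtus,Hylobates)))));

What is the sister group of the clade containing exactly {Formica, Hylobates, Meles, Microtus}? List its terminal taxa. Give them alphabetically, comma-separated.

The clade containing exactly {Formica, Hylobates, Meles, Microtus} attaches to the tree at the node subtending ((Saccharomyces,((Urocyon,Schizosaccharomyces),(Alnus,Drosophila))),(Formica,(Meles,(Microtus,Hylobates)))).
The other lineage descending from that same node — the sister group — is (Saccharomyces,((Urocyon,Schizosaccharomyces),(Alnus,Drosophila))); its 5 tips in alphabetical order are the answer.

Alnus, Drosophila, Saccharomyces, Schizosaccharomyces, Urocyon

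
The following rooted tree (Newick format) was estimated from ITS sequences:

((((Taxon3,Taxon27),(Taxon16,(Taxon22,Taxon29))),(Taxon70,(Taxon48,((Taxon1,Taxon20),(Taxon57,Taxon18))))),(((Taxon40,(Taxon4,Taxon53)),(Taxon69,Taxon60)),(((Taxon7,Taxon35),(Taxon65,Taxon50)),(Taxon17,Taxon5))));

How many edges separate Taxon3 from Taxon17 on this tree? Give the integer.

The MRCA of Taxon3 and Taxon17 is the root of the tree.
From Taxon3 up to that node: 4 branches. From Taxon17 up to the same node: 4 branches. Total: 4 + 4 = 8.

8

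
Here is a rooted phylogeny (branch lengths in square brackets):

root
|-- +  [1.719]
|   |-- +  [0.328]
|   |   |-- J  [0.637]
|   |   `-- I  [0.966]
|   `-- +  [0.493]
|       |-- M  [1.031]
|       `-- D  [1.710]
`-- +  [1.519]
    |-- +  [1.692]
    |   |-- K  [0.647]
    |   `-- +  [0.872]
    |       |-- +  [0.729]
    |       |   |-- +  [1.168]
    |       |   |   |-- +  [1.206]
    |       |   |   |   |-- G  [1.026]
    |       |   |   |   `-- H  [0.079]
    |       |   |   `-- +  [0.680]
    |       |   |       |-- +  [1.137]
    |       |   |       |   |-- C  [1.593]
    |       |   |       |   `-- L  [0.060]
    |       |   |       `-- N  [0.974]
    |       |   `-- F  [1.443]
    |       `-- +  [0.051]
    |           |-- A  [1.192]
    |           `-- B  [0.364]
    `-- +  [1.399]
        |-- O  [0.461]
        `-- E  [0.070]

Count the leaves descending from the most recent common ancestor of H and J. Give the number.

The MRCA of H and J is the root, so the clade is the entire tree.
That clade contains 15 terminal taxa: A, B, C, D, E, F, G, H, I, J, K, L, M, N, O.

15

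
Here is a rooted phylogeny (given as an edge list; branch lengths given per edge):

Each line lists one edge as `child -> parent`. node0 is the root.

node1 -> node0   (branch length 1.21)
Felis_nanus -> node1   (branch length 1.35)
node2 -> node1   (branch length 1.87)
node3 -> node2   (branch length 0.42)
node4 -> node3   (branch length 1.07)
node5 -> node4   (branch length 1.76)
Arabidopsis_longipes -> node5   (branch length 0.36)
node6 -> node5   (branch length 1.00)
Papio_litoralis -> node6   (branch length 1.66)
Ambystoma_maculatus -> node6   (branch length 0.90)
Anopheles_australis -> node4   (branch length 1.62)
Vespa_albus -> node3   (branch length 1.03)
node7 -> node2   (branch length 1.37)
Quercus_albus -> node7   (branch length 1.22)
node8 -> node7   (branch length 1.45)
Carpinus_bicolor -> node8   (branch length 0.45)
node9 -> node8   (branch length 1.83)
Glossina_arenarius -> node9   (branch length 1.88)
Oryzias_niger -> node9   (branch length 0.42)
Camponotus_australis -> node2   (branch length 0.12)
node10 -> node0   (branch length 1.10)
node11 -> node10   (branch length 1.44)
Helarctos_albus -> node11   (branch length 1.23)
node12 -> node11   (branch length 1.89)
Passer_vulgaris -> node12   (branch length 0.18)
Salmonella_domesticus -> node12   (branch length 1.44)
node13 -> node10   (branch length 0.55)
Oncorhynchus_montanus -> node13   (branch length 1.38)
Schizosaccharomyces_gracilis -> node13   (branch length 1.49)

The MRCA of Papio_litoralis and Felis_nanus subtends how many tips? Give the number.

11

The MRCA of Papio_litoralis and Felis_nanus is the node subtending (Felis_nanus,((((Arabidopsis_longipes,(Papio_litoralis,Ambystoma_maculatus)),Anopheles_australis),Vespa_albus),(Quercus_albus,(Carpinus_bicolor,(Glossina_arenarius,Oryzias_niger))),Camponotus_australis)).
That clade contains 11 terminal taxa: Ambystoma_maculatus, Anopheles_australis, Arabidopsis_longipes, Camponotus_australis, Carpinus_bicolor, Felis_nanus, Glossina_arenarius, Oryzias_niger, Papio_litoralis, Quercus_albus, Vespa_albus.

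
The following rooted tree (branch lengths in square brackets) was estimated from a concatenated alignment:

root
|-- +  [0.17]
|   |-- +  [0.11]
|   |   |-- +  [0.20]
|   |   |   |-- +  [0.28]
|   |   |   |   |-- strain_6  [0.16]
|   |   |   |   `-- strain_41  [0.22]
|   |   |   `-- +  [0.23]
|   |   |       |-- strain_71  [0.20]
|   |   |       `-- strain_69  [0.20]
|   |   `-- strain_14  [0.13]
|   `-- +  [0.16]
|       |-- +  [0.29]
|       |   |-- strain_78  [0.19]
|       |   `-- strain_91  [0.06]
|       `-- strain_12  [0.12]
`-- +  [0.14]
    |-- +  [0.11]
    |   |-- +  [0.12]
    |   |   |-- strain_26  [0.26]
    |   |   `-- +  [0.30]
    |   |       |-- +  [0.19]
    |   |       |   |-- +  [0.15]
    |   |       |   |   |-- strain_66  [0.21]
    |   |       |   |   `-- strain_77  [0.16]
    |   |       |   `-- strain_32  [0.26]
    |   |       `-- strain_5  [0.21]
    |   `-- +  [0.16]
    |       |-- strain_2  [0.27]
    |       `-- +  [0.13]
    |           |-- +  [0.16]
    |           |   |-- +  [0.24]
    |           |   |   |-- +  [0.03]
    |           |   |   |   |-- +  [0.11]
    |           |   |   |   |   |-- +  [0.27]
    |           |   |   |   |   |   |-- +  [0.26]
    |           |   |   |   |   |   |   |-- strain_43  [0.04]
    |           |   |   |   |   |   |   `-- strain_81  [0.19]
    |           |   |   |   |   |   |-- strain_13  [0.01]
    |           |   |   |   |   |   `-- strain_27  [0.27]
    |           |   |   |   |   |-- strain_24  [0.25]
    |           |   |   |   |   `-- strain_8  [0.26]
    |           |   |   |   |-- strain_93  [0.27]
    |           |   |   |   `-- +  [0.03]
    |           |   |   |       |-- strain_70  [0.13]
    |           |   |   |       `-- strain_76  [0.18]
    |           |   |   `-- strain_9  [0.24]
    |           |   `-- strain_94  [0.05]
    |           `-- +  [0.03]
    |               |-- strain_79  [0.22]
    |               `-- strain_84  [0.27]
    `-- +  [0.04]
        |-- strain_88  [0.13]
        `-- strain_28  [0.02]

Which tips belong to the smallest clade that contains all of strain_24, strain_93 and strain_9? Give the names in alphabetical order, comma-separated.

Tracing strain_24: it sits inside (((strain_43,strain_81),strain_13,strain_27),strain_24,strain_8).
Tracing strain_93: it sits inside ((((strain_43,strain_81),strain_13,strain_27),strain_24,strain_8),strain_93,(strain_70,strain_76)).
Tracing strain_9: it sits inside (((((strain_43,strain_81),strain_13,strain_27),strain_24,strain_8),strain_93,(strain_70,strain_76)),strain_9).
The smallest clade enclosing all 3 is (((((strain_43,strain_81),strain_13,strain_27),strain_24,strain_8),strain_93,(strain_70,strain_76)),strain_9); the answer is its 10 terminal taxa in alphabetical order.

strain_13, strain_24, strain_27, strain_43, strain_70, strain_76, strain_8, strain_81, strain_9, strain_93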